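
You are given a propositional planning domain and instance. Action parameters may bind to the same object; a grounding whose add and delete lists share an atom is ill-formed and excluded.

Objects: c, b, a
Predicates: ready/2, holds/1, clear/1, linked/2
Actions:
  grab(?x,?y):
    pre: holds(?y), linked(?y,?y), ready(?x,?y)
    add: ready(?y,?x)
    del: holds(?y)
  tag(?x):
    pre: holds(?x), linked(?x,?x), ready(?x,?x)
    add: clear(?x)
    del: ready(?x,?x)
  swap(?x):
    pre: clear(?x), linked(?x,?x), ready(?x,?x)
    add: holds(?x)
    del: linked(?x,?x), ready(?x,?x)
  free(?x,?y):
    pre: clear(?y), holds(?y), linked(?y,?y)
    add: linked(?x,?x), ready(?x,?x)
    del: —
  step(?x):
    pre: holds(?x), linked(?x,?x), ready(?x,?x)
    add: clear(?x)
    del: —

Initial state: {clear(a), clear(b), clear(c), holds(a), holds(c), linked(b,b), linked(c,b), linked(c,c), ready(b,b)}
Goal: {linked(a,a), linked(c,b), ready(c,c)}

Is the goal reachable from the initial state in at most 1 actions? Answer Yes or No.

1. free(c,c)  →  {clear(a), clear(b), clear(c), holds(a), holds(c), linked(b,b), linked(c,b), linked(c,c), ready(b,b), ready(c,c)}
2. free(a,c)  →  {clear(a), clear(b), clear(c), holds(a), holds(c), linked(a,a), linked(b,b), linked(c,b), linked(c,c), ready(a,a), ready(b,b), ready(c,c)}
optimal plan length = 2; 2 > 1

No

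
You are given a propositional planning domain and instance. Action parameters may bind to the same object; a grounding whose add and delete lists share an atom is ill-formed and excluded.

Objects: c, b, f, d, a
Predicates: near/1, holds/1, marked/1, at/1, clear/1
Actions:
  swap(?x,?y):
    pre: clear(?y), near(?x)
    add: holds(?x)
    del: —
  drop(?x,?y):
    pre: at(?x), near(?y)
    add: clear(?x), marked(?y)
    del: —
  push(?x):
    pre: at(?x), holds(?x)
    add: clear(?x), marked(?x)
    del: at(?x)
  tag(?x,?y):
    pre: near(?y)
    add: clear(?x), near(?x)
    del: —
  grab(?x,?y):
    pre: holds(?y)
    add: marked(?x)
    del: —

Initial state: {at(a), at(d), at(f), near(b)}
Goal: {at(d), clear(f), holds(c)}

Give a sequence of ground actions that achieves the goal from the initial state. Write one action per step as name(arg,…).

1. drop(f,b)  →  {at(a), at(d), at(f), clear(f), marked(b), near(b)}
2. tag(c,b)  →  {at(a), at(d), at(f), clear(c), clear(f), marked(b), near(b), near(c)}
3. swap(c,c)  →  {at(a), at(d), at(f), clear(c), clear(f), holds(c), marked(b), near(b), near(c)}

drop(f,b); tag(c,b); swap(c,c)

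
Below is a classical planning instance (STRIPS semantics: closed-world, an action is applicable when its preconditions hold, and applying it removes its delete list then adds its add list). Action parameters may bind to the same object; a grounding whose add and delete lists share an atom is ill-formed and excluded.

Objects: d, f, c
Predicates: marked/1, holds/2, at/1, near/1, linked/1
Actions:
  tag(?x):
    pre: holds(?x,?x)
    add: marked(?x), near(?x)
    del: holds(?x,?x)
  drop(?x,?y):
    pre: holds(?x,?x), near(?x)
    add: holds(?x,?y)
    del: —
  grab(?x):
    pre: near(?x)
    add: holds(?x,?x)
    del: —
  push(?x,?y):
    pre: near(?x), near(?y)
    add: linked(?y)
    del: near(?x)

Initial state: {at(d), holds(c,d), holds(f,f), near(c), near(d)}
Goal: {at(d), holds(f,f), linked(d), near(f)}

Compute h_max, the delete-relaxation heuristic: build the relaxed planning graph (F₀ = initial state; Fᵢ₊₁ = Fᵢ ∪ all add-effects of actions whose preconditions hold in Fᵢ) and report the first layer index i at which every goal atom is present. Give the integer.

1

F0 = init (5 atoms)
F1 = F0 ∪ {holds(c,c), holds(d,d), linked(c), linked(d), marked(f), near(f)}  (11 atoms)
goal ⊆ F1  ⇒  h_max = 1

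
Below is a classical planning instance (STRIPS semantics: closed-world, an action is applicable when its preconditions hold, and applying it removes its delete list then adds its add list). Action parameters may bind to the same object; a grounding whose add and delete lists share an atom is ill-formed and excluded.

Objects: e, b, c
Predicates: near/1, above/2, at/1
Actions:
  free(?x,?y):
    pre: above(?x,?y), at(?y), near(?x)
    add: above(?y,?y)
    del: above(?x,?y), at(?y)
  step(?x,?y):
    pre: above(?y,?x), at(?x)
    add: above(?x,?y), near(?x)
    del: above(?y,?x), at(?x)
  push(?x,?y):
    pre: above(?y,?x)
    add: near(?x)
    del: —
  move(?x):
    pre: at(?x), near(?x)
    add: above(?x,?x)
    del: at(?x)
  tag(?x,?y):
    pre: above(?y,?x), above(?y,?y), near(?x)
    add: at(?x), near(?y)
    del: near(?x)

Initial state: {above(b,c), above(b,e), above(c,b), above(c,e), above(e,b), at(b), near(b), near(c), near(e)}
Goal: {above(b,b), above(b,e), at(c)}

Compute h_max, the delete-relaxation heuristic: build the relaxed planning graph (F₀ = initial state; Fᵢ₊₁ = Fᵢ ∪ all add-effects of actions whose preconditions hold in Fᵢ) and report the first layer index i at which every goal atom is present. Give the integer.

2

F0 = init (9 atoms)
F1 = F0 ∪ {above(b,b)}  (10 atoms)
F2 = F1 ∪ {at(c), at(e)}  (12 atoms)
goal ⊆ F2  ⇒  h_max = 2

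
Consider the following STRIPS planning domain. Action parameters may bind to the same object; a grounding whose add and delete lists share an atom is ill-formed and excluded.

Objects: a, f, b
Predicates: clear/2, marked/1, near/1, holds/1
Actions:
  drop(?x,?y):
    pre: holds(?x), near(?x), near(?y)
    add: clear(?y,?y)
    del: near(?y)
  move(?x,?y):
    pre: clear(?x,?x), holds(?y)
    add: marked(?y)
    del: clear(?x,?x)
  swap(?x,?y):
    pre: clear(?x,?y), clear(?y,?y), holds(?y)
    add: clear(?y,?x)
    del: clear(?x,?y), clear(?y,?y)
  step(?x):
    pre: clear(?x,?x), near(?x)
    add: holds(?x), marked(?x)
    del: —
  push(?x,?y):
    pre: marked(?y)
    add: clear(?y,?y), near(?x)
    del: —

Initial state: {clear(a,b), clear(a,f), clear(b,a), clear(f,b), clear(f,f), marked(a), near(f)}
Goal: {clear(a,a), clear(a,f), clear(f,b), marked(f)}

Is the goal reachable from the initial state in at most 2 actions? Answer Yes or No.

Yes

1. step(f)  →  {clear(a,b), clear(a,f), clear(b,a), clear(f,b), clear(f,f), holds(f), marked(a), marked(f), near(f)}
2. push(a,a)  →  {clear(a,a), clear(a,b), clear(a,f), clear(b,a), clear(f,b), clear(f,f), holds(f), marked(a), marked(f), near(a), near(f)}
optimal plan length = 2; 2 ≤ 2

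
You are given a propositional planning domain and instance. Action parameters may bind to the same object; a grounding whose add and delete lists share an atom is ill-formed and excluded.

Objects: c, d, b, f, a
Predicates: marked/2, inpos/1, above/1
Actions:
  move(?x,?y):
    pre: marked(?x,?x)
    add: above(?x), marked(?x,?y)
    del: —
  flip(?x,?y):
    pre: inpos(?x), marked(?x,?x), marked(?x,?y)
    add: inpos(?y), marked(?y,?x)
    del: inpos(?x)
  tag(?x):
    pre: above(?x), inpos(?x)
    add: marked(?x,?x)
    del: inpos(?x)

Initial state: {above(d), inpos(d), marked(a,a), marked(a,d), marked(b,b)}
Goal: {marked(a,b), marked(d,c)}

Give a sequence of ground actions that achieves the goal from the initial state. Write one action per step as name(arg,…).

1. move(a,b)  →  {above(a), above(d), inpos(d), marked(a,a), marked(a,b), marked(a,d), marked(b,b)}
2. tag(d)  →  {above(a), above(d), marked(a,a), marked(a,b), marked(a,d), marked(b,b), marked(d,d)}
3. move(d,c)  →  {above(a), above(d), marked(a,a), marked(a,b), marked(a,d), marked(b,b), marked(d,c), marked(d,d)}

move(a,b); tag(d); move(d,c)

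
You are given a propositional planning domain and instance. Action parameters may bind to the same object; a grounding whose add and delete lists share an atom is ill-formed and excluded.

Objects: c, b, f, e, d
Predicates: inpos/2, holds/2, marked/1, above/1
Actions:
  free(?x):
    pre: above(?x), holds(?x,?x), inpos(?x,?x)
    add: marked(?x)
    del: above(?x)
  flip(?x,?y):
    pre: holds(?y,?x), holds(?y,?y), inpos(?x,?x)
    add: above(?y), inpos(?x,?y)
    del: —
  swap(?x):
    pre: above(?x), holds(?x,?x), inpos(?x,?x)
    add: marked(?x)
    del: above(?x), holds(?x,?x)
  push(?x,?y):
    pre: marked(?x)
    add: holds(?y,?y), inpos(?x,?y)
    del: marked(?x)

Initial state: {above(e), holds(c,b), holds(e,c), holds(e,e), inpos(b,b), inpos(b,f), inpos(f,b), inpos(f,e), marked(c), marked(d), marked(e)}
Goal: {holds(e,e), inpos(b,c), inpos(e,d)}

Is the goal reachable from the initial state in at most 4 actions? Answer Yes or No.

Yes

1. push(c,c)  →  {above(e), holds(c,b), holds(c,c), holds(e,c), holds(e,e), inpos(b,b), inpos(b,f), inpos(c,c), inpos(f,b), inpos(f,e), marked(d), marked(e)}
2. flip(b,c)  →  {above(c), above(e), holds(c,b), holds(c,c), holds(e,c), holds(e,e), inpos(b,b), inpos(b,c), inpos(b,f), inpos(c,c), inpos(f,b), inpos(f,e), marked(d), marked(e)}
3. push(e,d)  →  {above(c), above(e), holds(c,b), holds(c,c), holds(d,d), holds(e,c), holds(e,e), inpos(b,b), inpos(b,c), inpos(b,f), inpos(c,c), inpos(e,d), inpos(f,b), inpos(f,e), marked(d)}
optimal plan length = 3; 3 ≤ 4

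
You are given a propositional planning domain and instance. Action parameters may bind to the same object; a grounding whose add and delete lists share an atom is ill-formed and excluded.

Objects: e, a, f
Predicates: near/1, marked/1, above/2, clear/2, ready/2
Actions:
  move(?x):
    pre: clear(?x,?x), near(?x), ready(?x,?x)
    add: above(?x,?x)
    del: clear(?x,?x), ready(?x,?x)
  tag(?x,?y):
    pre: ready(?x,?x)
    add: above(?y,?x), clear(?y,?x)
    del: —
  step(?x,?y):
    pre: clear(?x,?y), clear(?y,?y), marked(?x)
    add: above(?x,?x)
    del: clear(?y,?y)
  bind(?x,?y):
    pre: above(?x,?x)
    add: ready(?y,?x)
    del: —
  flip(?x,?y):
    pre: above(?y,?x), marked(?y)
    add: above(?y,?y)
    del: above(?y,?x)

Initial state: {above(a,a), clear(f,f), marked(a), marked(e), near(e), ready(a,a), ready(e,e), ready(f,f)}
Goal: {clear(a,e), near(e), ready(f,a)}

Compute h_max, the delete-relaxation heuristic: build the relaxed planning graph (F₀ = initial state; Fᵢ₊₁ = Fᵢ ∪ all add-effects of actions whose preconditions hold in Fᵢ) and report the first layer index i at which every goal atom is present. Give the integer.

1

F0 = init (8 atoms)
F1 = F0 ∪ {above(a,e), above(a,f), above(e,a), above(e,e), above(e,f), above(f,a), above(f,e), above(f,f), clear(a,a), clear(a,e), clear(a,f), clear(e,a), clear(e,e), clear(e,f), clear(f,a), clear(f,e), ready(e,a), ready(f,a)}  (26 atoms)
goal ⊆ F1  ⇒  h_max = 1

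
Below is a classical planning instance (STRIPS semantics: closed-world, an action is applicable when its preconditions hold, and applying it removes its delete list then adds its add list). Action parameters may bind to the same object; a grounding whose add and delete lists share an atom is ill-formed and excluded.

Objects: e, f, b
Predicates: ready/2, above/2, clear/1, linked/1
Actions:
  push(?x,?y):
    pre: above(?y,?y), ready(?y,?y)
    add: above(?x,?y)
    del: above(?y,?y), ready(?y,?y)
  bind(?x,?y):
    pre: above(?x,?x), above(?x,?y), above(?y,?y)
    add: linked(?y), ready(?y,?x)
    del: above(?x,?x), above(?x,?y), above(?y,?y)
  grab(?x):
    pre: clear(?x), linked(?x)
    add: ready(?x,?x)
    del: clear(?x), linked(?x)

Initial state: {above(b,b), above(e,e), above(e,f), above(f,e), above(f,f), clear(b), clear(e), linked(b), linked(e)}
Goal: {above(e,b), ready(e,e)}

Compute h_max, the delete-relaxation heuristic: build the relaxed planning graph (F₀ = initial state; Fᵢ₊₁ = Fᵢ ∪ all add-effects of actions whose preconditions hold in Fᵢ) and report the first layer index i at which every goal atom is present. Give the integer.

2

F0 = init (9 atoms)
F1 = F0 ∪ {linked(f), ready(b,b), ready(e,e), ready(e,f), ready(f,e), ready(f,f)}  (15 atoms)
F2 = F1 ∪ {above(b,e), above(b,f), above(e,b), above(f,b)}  (19 atoms)
goal ⊆ F2  ⇒  h_max = 2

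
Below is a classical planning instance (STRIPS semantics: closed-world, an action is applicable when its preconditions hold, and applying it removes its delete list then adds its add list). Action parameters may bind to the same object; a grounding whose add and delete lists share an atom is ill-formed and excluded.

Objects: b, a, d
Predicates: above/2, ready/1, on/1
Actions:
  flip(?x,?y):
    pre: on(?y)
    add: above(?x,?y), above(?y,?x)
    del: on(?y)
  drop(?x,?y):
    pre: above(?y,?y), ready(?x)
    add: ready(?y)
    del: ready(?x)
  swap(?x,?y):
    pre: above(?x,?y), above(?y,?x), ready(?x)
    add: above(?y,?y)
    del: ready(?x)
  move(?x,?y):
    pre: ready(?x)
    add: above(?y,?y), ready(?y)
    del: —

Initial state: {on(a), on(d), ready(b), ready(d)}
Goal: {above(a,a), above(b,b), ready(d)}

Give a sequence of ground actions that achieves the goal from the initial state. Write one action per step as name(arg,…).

1. flip(a,a)  →  {above(a,a), on(d), ready(b), ready(d)}
2. move(b,b)  →  {above(a,a), above(b,b), on(d), ready(b), ready(d)}

flip(a,a); move(b,b)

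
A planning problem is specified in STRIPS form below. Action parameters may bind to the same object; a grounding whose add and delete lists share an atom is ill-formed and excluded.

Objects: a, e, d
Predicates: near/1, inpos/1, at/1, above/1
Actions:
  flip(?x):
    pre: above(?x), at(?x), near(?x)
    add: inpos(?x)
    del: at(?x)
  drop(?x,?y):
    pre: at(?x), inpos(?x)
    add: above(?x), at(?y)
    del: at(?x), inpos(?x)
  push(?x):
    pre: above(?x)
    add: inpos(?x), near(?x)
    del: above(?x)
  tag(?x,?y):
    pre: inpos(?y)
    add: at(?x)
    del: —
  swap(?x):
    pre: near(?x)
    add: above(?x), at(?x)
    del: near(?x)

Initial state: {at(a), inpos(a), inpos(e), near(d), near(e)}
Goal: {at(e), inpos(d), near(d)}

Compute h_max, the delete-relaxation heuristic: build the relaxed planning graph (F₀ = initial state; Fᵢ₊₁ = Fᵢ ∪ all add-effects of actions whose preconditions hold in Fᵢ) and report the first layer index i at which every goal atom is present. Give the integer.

2

F0 = init (5 atoms)
F1 = F0 ∪ {above(a), above(d), above(e), at(d), at(e)}  (10 atoms)
F2 = F1 ∪ {inpos(d), near(a)}  (12 atoms)
goal ⊆ F2  ⇒  h_max = 2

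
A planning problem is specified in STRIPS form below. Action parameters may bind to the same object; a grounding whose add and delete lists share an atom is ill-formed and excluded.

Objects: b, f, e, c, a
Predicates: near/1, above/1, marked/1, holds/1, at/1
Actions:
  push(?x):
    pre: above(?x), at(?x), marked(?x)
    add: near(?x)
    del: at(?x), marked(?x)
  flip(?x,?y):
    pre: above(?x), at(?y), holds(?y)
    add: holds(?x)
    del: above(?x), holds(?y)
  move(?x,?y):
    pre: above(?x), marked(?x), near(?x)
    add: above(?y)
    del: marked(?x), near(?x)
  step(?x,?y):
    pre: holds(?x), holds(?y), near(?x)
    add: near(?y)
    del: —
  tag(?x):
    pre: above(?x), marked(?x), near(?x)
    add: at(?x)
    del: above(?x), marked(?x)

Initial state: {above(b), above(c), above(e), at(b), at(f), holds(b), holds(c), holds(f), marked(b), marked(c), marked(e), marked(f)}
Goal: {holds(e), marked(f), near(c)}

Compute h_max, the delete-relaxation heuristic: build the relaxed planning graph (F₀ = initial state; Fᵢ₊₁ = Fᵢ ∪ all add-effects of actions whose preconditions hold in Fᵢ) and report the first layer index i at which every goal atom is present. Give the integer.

2

F0 = init (12 atoms)
F1 = F0 ∪ {holds(e), near(b)}  (14 atoms)
F2 = F1 ∪ {above(a), above(f), near(c), near(e), near(f)}  (19 atoms)
goal ⊆ F2  ⇒  h_max = 2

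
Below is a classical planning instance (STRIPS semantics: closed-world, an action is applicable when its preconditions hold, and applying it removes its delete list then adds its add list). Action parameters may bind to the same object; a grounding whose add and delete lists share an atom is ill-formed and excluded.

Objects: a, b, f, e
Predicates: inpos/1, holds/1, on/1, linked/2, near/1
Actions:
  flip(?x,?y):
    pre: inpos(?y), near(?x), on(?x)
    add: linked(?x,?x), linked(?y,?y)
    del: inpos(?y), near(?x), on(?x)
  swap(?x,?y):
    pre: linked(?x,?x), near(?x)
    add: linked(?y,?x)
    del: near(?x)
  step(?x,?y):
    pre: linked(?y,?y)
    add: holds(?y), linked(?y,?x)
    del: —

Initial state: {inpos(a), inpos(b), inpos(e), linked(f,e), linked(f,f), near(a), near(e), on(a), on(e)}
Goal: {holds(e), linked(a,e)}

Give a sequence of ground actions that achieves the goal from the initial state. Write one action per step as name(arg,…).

flip(a,e); swap(e,a); step(a,e)

1. flip(a,e)  →  {inpos(a), inpos(b), linked(a,a), linked(e,e), linked(f,e), linked(f,f), near(e), on(e)}
2. swap(e,a)  →  {inpos(a), inpos(b), linked(a,a), linked(a,e), linked(e,e), linked(f,e), linked(f,f), on(e)}
3. step(a,e)  →  {holds(e), inpos(a), inpos(b), linked(a,a), linked(a,e), linked(e,a), linked(e,e), linked(f,e), linked(f,f), on(e)}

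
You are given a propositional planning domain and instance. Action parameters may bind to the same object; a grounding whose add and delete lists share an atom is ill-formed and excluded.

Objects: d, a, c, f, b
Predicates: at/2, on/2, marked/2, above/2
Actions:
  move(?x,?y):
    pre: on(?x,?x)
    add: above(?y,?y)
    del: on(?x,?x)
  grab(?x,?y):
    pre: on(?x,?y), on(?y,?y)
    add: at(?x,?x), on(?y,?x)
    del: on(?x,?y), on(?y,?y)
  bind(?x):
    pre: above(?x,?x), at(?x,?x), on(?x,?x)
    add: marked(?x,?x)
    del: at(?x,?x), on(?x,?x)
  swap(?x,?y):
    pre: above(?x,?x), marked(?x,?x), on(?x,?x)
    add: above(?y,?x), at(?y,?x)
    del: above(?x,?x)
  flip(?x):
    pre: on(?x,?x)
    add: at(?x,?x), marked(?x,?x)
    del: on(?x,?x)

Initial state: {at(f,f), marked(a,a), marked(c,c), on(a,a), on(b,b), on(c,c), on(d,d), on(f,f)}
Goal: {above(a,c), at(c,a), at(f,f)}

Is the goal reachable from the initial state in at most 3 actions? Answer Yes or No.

No

1. move(d,a)  →  {above(a,a), at(f,f), marked(a,a), marked(c,c), on(a,a), on(b,b), on(c,c), on(f,f)}
2. move(f,c)  →  {above(a,a), above(c,c), at(f,f), marked(a,a), marked(c,c), on(a,a), on(b,b), on(c,c)}
3. swap(a,c)  →  {above(c,a), above(c,c), at(c,a), at(f,f), marked(a,a), marked(c,c), on(a,a), on(b,b), on(c,c)}
4. swap(c,a)  →  {above(a,c), above(c,a), at(a,c), at(c,a), at(f,f), marked(a,a), marked(c,c), on(a,a), on(b,b), on(c,c)}
optimal plan length = 4; 4 > 3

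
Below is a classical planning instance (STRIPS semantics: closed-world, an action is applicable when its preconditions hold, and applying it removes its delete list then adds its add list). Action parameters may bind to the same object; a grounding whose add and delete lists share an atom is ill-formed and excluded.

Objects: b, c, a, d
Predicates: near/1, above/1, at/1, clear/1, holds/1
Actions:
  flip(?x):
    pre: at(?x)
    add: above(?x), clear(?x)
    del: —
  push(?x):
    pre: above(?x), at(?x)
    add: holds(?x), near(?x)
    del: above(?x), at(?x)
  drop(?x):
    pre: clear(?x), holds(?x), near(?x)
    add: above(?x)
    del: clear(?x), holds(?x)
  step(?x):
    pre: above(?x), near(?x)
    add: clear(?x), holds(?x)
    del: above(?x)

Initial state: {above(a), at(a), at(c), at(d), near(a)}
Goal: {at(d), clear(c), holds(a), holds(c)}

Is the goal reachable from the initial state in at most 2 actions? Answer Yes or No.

1. flip(c)  →  {above(a), above(c), at(a), at(c), at(d), clear(c), near(a)}
2. push(c)  →  {above(a), at(a), at(d), clear(c), holds(c), near(a), near(c)}
3. push(a)  →  {at(d), clear(c), holds(a), holds(c), near(a), near(c)}
optimal plan length = 3; 3 > 2

No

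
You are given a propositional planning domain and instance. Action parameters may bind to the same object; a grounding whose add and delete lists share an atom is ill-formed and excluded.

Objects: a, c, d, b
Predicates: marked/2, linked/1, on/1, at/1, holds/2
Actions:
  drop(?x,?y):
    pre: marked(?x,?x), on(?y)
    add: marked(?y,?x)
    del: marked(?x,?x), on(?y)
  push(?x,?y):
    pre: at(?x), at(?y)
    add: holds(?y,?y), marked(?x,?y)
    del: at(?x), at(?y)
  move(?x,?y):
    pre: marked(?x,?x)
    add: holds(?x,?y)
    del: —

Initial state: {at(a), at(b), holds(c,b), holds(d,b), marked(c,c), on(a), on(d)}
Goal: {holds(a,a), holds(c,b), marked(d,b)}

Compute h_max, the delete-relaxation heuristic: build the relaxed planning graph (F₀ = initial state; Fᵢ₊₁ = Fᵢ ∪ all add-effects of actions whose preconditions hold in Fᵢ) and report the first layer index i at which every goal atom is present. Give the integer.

2

F0 = init (7 atoms)
F1 = F0 ∪ {holds(a,a), holds(b,b), holds(c,a), holds(c,c), holds(c,d), marked(a,a), marked(a,b), marked(a,c), marked(b,a), marked(b,b), marked(d,c)}  (18 atoms)
F2 = F1 ∪ {holds(a,b), holds(a,c), holds(a,d), holds(b,a), holds(b,c), holds(b,d), marked(d,a), marked(d,b)}  (26 atoms)
goal ⊆ F2  ⇒  h_max = 2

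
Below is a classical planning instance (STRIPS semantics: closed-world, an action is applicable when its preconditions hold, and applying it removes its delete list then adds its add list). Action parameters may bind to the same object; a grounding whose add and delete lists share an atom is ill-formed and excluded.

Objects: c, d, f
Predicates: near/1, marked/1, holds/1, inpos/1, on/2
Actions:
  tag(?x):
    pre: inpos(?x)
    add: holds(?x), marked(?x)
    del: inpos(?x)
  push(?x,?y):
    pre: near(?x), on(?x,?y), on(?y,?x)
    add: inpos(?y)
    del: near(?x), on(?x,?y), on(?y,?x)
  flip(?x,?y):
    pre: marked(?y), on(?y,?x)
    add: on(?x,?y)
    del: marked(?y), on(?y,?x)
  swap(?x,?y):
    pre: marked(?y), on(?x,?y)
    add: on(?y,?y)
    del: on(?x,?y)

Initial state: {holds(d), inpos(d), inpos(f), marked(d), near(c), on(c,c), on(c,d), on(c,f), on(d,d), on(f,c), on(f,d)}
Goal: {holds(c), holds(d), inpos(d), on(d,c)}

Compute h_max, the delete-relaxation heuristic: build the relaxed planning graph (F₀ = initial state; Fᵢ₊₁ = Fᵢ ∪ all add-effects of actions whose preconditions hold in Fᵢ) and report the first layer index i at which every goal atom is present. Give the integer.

3

F0 = init (11 atoms)
F1 = F0 ∪ {holds(f), inpos(c), marked(f)}  (14 atoms)
F2 = F1 ∪ {holds(c), marked(c), on(d,f), on(f,f)}  (18 atoms)
F3 = F2 ∪ {on(d,c)}  (19 atoms)
goal ⊆ F3  ⇒  h_max = 3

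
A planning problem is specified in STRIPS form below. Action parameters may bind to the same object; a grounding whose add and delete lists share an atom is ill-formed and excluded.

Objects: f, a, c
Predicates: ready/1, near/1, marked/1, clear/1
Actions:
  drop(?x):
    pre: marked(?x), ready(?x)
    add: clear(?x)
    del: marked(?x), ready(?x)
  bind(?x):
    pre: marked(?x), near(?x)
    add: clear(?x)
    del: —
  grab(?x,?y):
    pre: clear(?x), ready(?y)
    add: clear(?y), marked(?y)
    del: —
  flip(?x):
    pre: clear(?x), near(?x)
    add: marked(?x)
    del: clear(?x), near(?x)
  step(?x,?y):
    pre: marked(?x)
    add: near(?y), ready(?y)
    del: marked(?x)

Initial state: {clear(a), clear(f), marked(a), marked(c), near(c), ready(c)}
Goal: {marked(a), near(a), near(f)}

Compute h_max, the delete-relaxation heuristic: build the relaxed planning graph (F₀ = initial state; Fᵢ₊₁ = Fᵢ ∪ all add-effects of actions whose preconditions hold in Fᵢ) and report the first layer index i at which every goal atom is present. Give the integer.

F0 = init (6 atoms)
F1 = F0 ∪ {clear(c), near(a), near(f), ready(a), ready(f)}  (11 atoms)
goal ⊆ F1  ⇒  h_max = 1

1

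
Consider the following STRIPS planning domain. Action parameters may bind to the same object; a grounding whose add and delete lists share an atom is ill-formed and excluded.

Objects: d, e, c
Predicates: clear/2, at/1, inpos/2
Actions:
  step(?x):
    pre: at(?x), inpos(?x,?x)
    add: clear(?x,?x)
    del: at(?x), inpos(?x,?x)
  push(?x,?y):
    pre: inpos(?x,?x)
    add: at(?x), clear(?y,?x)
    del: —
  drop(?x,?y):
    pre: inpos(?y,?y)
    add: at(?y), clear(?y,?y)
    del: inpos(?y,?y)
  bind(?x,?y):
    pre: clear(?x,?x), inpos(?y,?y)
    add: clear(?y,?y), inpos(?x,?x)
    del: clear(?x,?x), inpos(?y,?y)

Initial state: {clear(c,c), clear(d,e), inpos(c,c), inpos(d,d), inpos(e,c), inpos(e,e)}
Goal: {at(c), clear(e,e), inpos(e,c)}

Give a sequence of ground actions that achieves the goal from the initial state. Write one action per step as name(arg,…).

push(e,e); push(c,d)

1. push(e,e)  →  {at(e), clear(c,c), clear(d,e), clear(e,e), inpos(c,c), inpos(d,d), inpos(e,c), inpos(e,e)}
2. push(c,d)  →  {at(c), at(e), clear(c,c), clear(d,c), clear(d,e), clear(e,e), inpos(c,c), inpos(d,d), inpos(e,c), inpos(e,e)}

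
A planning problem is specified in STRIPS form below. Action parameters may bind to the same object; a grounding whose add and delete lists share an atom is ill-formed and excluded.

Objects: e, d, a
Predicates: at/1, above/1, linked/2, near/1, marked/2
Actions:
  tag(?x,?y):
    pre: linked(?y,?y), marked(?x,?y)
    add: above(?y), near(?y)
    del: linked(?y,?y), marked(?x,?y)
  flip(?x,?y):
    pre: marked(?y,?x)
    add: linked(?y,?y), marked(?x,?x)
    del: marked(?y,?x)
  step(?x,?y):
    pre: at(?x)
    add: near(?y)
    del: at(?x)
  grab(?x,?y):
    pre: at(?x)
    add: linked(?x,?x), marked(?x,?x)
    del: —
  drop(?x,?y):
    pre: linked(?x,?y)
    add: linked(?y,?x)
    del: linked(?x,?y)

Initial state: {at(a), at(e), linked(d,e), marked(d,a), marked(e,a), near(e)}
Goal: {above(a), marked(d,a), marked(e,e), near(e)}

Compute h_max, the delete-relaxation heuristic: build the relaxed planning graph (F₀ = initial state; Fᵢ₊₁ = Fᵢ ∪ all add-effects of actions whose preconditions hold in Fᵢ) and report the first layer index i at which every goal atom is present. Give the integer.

F0 = init (6 atoms)
F1 = F0 ∪ {linked(a,a), linked(d,d), linked(e,d), linked(e,e), marked(a,a), marked(e,e), near(a), near(d)}  (14 atoms)
F2 = F1 ∪ {above(a), above(e)}  (16 atoms)
goal ⊆ F2  ⇒  h_max = 2

2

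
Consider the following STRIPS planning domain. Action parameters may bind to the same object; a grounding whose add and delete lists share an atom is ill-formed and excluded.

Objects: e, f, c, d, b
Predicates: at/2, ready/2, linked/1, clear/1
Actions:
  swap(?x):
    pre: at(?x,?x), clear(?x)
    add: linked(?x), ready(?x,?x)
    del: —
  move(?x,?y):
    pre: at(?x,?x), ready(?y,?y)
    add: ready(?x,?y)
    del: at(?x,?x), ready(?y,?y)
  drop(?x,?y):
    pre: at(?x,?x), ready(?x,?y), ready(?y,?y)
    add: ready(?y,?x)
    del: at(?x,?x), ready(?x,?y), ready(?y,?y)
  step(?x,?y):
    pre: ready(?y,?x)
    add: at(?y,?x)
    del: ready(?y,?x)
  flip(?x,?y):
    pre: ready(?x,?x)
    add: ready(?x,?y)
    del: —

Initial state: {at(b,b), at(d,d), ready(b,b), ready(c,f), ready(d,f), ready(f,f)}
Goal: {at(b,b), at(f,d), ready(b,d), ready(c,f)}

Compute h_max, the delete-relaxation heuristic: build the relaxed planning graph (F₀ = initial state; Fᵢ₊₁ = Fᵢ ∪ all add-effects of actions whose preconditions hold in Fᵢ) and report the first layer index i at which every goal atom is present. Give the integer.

F0 = init (6 atoms)
F1 = F0 ∪ {at(c,f), at(d,f), at(f,f), ready(b,c), ready(b,d), ready(b,e), ready(b,f), ready(d,b), ready(f,b), ready(f,c), ready(f,d), ready(f,e)}  (18 atoms)
F2 = F1 ∪ {at(b,c), at(b,d), at(b,e), at(b,f), at(d,b), at(f,b), at(f,c), at(f,d), at(f,e)}  (27 atoms)
goal ⊆ F2  ⇒  h_max = 2

2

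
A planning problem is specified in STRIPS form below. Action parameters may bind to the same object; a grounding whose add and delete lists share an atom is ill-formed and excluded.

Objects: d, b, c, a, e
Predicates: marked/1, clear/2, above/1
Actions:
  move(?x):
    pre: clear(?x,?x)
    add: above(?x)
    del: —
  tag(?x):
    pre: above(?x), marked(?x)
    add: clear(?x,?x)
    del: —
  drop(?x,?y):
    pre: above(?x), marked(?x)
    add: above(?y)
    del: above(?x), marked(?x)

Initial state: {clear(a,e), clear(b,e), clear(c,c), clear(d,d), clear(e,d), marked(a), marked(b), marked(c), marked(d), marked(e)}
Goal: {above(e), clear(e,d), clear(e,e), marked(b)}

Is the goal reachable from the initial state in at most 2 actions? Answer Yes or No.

No

1. move(d)  →  {above(d), clear(a,e), clear(b,e), clear(c,c), clear(d,d), clear(e,d), marked(a), marked(b), marked(c), marked(d), marked(e)}
2. drop(d,e)  →  {above(e), clear(a,e), clear(b,e), clear(c,c), clear(d,d), clear(e,d), marked(a), marked(b), marked(c), marked(e)}
3. tag(e)  →  {above(e), clear(a,e), clear(b,e), clear(c,c), clear(d,d), clear(e,d), clear(e,e), marked(a), marked(b), marked(c), marked(e)}
optimal plan length = 3; 3 > 2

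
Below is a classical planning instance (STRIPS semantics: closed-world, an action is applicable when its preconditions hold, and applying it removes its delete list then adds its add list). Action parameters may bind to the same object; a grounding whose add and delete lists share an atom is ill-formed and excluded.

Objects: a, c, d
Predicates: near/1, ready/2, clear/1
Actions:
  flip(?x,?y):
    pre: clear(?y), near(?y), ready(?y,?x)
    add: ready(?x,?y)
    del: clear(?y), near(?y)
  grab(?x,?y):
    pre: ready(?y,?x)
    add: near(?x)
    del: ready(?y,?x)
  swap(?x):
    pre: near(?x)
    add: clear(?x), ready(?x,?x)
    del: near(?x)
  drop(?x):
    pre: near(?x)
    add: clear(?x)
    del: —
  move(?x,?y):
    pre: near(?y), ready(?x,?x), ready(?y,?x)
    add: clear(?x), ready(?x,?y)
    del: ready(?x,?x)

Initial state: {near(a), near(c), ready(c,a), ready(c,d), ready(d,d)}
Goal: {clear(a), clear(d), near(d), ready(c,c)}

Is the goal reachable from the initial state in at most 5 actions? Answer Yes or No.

1. grab(d,c)  →  {near(a), near(c), near(d), ready(c,a), ready(d,d)}
2. swap(a)  →  {clear(a), near(c), near(d), ready(a,a), ready(c,a), ready(d,d)}
3. swap(c)  →  {clear(a), clear(c), near(d), ready(a,a), ready(c,a), ready(c,c), ready(d,d)}
4. drop(d)  →  {clear(a), clear(c), clear(d), near(d), ready(a,a), ready(c,a), ready(c,c), ready(d,d)}
optimal plan length = 4; 4 ≤ 5

Yes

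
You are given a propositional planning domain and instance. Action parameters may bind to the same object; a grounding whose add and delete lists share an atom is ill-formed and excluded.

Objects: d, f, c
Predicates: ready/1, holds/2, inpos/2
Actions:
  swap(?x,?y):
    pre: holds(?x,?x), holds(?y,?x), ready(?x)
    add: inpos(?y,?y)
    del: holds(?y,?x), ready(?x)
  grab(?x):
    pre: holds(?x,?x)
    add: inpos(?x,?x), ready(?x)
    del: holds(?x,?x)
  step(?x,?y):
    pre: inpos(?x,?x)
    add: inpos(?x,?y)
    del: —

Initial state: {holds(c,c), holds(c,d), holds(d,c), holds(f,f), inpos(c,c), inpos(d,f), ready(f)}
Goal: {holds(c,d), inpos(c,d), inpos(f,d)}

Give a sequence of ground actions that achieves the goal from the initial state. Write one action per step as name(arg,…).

swap(f,f); step(f,d); step(c,d)

1. swap(f,f)  →  {holds(c,c), holds(c,d), holds(d,c), inpos(c,c), inpos(d,f), inpos(f,f)}
2. step(f,d)  →  {holds(c,c), holds(c,d), holds(d,c), inpos(c,c), inpos(d,f), inpos(f,d), inpos(f,f)}
3. step(c,d)  →  {holds(c,c), holds(c,d), holds(d,c), inpos(c,c), inpos(c,d), inpos(d,f), inpos(f,d), inpos(f,f)}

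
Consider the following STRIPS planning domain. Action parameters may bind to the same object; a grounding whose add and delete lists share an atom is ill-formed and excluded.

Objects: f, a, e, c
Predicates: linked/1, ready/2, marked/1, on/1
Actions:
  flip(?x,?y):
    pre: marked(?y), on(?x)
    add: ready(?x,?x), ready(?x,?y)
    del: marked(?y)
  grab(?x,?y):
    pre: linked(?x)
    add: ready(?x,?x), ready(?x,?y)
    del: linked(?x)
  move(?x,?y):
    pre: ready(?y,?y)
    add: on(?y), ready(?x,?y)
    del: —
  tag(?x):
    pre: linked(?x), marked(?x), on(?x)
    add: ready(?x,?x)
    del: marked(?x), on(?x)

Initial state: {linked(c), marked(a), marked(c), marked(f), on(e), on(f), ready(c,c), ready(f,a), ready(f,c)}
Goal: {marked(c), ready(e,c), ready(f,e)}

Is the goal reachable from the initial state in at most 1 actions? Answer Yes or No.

No

1. flip(e,f)  →  {linked(c), marked(a), marked(c), on(e), on(f), ready(c,c), ready(e,e), ready(e,f), ready(f,a), ready(f,c)}
2. move(f,e)  →  {linked(c), marked(a), marked(c), on(e), on(f), ready(c,c), ready(e,e), ready(e,f), ready(f,a), ready(f,c), ready(f,e)}
3. move(e,c)  →  {linked(c), marked(a), marked(c), on(c), on(e), on(f), ready(c,c), ready(e,c), ready(e,e), ready(e,f), ready(f,a), ready(f,c), ready(f,e)}
optimal plan length = 3; 3 > 1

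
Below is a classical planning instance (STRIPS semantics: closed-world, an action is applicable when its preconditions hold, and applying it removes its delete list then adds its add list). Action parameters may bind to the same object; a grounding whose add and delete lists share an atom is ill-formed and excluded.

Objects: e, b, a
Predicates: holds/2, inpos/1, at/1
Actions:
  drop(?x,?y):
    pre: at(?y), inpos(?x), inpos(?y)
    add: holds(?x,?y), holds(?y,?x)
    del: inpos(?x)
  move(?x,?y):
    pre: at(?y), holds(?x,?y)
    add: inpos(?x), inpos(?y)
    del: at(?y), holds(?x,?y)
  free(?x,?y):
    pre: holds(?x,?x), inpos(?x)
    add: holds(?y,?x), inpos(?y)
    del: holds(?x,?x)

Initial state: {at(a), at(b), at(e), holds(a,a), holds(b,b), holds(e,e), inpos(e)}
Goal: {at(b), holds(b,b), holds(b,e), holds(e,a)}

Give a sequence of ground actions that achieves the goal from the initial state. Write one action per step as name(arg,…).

1. move(a,a)  →  {at(b), at(e), holds(b,b), holds(e,e), inpos(a), inpos(e)}
2. drop(a,e)  →  {at(b), at(e), holds(a,e), holds(b,b), holds(e,a), holds(e,e), inpos(e)}
3. free(e,b)  →  {at(b), at(e), holds(a,e), holds(b,b), holds(b,e), holds(e,a), inpos(b), inpos(e)}

move(a,a); drop(a,e); free(e,b)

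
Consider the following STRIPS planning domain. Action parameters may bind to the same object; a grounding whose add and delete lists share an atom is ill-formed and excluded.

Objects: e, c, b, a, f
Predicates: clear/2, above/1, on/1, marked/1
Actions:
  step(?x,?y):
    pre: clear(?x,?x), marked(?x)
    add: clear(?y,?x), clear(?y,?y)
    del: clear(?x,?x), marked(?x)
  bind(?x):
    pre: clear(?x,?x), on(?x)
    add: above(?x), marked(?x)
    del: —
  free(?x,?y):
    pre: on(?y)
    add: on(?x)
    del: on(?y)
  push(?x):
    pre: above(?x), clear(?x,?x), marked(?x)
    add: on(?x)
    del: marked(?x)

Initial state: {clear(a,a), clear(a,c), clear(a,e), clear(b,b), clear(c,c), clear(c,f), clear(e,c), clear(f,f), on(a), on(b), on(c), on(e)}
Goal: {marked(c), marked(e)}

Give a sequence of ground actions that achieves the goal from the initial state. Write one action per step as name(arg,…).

1. bind(c)  →  {above(c), clear(a,a), clear(a,c), clear(a,e), clear(b,b), clear(c,c), clear(c,f), clear(e,c), clear(f,f), marked(c), on(a), on(b), on(c), on(e)}
2. bind(b)  →  {above(b), above(c), clear(a,a), clear(a,c), clear(a,e), clear(b,b), clear(c,c), clear(c,f), clear(e,c), clear(f,f), marked(b), marked(c), on(a), on(b), on(c), on(e)}
3. step(b,e)  →  {above(b), above(c), clear(a,a), clear(a,c), clear(a,e), clear(c,c), clear(c,f), clear(e,b), clear(e,c), clear(e,e), clear(f,f), marked(c), on(a), on(b), on(c), on(e)}
4. bind(e)  →  {above(b), above(c), above(e), clear(a,a), clear(a,c), clear(a,e), clear(c,c), clear(c,f), clear(e,b), clear(e,c), clear(e,e), clear(f,f), marked(c), marked(e), on(a), on(b), on(c), on(e)}

bind(c); bind(b); step(b,e); bind(e)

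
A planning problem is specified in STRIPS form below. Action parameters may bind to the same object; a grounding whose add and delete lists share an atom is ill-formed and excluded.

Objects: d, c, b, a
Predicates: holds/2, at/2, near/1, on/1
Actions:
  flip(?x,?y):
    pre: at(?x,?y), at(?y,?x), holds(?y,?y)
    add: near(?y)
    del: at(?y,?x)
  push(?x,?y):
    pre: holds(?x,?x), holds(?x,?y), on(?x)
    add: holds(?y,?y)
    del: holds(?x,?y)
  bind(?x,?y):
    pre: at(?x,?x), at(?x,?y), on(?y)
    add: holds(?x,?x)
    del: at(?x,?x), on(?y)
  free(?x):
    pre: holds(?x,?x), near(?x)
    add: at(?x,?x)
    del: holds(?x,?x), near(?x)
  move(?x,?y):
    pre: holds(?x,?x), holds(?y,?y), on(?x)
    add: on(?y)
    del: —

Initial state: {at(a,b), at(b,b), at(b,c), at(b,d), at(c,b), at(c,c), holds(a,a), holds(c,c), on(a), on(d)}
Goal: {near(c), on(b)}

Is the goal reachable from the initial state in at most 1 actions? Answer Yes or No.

No

1. flip(c,c)  →  {at(a,b), at(b,b), at(b,c), at(b,d), at(c,b), holds(a,a), holds(c,c), near(c), on(a), on(d)}
2. bind(b,d)  →  {at(a,b), at(b,c), at(b,d), at(c,b), holds(a,a), holds(b,b), holds(c,c), near(c), on(a)}
3. move(a,b)  →  {at(a,b), at(b,c), at(b,d), at(c,b), holds(a,a), holds(b,b), holds(c,c), near(c), on(a), on(b)}
optimal plan length = 3; 3 > 1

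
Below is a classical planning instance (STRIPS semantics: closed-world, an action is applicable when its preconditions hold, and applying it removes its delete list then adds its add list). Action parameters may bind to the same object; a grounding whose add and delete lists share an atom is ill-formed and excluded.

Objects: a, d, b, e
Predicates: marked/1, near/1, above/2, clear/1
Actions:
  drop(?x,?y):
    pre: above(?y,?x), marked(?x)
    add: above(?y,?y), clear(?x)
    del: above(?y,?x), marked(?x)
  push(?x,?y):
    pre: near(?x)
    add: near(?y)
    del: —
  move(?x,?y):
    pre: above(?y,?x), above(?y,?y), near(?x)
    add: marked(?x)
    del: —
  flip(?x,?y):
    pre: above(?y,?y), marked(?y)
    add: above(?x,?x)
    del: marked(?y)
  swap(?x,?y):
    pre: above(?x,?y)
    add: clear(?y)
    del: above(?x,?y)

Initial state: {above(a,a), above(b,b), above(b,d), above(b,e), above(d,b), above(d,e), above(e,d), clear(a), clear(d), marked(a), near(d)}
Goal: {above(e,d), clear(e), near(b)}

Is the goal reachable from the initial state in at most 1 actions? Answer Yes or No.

1. push(d,b)  →  {above(a,a), above(b,b), above(b,d), above(b,e), above(d,b), above(d,e), above(e,d), clear(a), clear(d), marked(a), near(b), near(d)}
2. swap(d,e)  →  {above(a,a), above(b,b), above(b,d), above(b,e), above(d,b), above(e,d), clear(a), clear(d), clear(e), marked(a), near(b), near(d)}
optimal plan length = 2; 2 > 1

No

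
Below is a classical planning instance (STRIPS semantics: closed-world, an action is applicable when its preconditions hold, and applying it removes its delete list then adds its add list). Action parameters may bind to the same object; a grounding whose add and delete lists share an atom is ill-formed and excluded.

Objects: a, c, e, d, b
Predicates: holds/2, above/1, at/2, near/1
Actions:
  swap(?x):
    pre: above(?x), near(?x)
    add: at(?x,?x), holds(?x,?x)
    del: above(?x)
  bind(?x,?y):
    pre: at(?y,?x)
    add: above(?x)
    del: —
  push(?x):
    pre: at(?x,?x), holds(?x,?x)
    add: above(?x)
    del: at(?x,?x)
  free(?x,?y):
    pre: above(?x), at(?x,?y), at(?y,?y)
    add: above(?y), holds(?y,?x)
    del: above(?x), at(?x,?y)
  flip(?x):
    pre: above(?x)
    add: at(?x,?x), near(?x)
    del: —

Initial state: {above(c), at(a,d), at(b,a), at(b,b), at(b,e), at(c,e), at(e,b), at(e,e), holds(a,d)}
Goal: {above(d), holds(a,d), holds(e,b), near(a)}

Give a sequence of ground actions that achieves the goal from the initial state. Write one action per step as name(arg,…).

1. bind(a,b)  →  {above(a), above(c), at(a,d), at(b,a), at(b,b), at(b,e), at(c,e), at(e,b), at(e,e), holds(a,d)}
2. bind(d,a)  →  {above(a), above(c), above(d), at(a,d), at(b,a), at(b,b), at(b,e), at(c,e), at(e,b), at(e,e), holds(a,d)}
3. bind(b,e)  →  {above(a), above(b), above(c), above(d), at(a,d), at(b,a), at(b,b), at(b,e), at(c,e), at(e,b), at(e,e), holds(a,d)}
4. free(b,e)  →  {above(a), above(c), above(d), above(e), at(a,d), at(b,a), at(b,b), at(c,e), at(e,b), at(e,e), holds(a,d), holds(e,b)}
5. flip(a)  →  {above(a), above(c), above(d), above(e), at(a,a), at(a,d), at(b,a), at(b,b), at(c,e), at(e,b), at(e,e), holds(a,d), holds(e,b), near(a)}

bind(a,b); bind(d,a); bind(b,e); free(b,e); flip(a)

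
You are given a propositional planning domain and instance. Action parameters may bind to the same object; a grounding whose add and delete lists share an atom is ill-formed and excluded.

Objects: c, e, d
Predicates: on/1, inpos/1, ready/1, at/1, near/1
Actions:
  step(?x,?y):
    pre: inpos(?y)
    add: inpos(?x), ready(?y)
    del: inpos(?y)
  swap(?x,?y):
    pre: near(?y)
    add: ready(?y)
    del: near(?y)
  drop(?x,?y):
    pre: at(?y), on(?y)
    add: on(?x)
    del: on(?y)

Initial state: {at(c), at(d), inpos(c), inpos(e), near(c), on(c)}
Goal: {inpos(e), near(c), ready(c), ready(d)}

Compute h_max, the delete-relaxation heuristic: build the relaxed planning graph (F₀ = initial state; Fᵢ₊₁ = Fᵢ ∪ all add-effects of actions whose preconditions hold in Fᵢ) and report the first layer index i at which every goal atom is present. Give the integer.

F0 = init (6 atoms)
F1 = F0 ∪ {inpos(d), on(d), on(e), ready(c), ready(e)}  (11 atoms)
F2 = F1 ∪ {ready(d)}  (12 atoms)
goal ⊆ F2  ⇒  h_max = 2

2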